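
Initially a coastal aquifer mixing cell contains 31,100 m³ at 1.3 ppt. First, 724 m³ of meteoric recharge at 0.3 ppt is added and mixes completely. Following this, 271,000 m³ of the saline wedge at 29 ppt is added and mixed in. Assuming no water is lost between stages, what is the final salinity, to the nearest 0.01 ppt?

Total salt / total volume:
Initial salt = 31,100×1.3 = 40,430
After stage 1: salt = 40,430 + 724×0.3 = 40,647.2; volume = 31,824 m³; S = 1.277 ppt
After stage 2: salt = 40,647.2 + 271,000×29 = 7,899,647.2; volume = 302,824 m³
S = 7,899,647.2 / 302,824 = 26.0866 ppt

26.09 ppt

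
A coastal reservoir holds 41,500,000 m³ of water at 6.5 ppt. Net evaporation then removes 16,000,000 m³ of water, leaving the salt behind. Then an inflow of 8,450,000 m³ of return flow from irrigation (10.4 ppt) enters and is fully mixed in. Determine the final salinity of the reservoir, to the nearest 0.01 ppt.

10.53 ppt

After evaporation: salt = 41,500,000×6.5 = 269,750,000; volume = 41,500,000 − 16,000,000 = 25,500,000 m³
After mixing: salt = 269,750,000 + 8,450,000×10.4 = 357,630,000; volume = 25,500,000 + 8,450,000 = 33,950,000 m³
S = 357,630,000 / 33,950,000 = 10.534 ppt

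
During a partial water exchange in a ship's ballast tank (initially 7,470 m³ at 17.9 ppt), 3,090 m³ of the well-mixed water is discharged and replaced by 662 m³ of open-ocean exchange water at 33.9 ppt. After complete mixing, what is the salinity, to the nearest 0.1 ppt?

20.0 ppt

Remaining after removal: 4,380 m³ at 17.9 ppt (salt = 78,402)
After addition: salt = 78,402 + 662×33.9 = 100,843.8; volume = 5,042 m³
S = 100,843.8 / 5,042 = 20.0008 ppt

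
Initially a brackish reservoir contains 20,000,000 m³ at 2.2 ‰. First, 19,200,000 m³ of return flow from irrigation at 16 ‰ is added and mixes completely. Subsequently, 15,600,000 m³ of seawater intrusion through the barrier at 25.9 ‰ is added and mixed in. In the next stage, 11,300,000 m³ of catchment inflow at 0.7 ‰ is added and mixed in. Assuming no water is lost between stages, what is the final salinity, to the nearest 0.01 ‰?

Weighted by volume,
Initial salt = 20,000,000×2.2 = 44,000,000
After stage 1: salt = 44,000,000 + 19,200,000×16 = 351,200,000; volume = 39,200,000 m³; S = 8.959 ‰
After stage 2: salt = 351,200,000 + 15,600,000×25.9 = 755,240,000; volume = 54,800,000 m³; S = 13.782 ‰
After stage 3: salt = 755,240,000 + 11,300,000×0.7 = 763,150,000; volume = 66,100,000 m³
S = 763,150,000 / 66,100,000 = 11.5454 ‰

11.55 ‰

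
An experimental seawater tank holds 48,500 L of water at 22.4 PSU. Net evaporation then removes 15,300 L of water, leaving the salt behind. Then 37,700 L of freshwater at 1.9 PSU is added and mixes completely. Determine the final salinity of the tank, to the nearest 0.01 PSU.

After evaporation: salt = 48,500×22.4 = 1,086,400; volume = 48,500 − 15,300 = 33,200 L
After mixing: salt = 1,086,400 + 37,700×1.9 = 1,158,030; volume = 33,200 + 37,700 = 70,900 L
S = 1,158,030 / 70,900 = 16.3333 PSU

16.33 PSU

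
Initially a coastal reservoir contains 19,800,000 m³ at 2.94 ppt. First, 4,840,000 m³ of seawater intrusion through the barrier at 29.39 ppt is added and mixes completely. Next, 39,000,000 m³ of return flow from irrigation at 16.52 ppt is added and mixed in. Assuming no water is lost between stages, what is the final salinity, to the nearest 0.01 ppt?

13.27 ppt

Mass of salt is conserved:
Initial salt = 19,800,000×2.94 = 58,212,000
After stage 1: salt = 58,212,000 + 4,840,000×29.39 = 200,459,600; volume = 24,640,000 m³; S = 8.136 ppt
After stage 2: salt = 200,459,600 + 39,000,000×16.52 = 844,739,600; volume = 63,640,000 m³
S = 844,739,600 / 63,640,000 = 13.2737 ppt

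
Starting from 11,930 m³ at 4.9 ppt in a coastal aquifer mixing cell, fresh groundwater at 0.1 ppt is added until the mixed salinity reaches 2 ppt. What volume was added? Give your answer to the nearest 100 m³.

Salt balance: 11,930×4.9 + V×0.1 = (11,930+V)×2
58,457 + 0.1V = 23,860 + 2V
34,597 = 1.9V
V = 18,208.95 m³

18200 m³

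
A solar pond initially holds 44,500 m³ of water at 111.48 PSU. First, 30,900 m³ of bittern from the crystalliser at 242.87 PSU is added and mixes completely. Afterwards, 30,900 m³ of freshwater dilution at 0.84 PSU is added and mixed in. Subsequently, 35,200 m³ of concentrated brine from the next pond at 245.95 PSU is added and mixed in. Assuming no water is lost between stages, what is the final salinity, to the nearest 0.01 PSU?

Salt balance:
Initial salt = 44,500×111.48 = 4,960,860
After stage 1: salt = 4,960,860 + 30,900×242.87 = 12,465,543; volume = 75,400 m³; S = 165.326 PSU
After stage 2: salt = 12,465,543 + 30,900×0.84 = 12,491,499; volume = 106,300 m³; S = 117.512 PSU
After stage 3: salt = 12,491,499 + 35,200×245.95 = 21,148,939; volume = 141,500 m³
S = 21,148,939 / 141,500 = 149.4625 PSU

149.46 PSU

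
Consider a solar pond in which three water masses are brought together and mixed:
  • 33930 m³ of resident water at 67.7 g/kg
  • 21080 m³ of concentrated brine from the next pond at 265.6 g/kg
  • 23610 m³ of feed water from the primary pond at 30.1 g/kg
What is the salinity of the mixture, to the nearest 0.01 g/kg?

Total salt / total volume:
salt = 33,930×67.7 + 21,080×265.6 + 23,610×30.1 = 2,297,061 + 5,598,848 + 710,661 = 8,606,570
volume = 33,930 + 21,080 + 23,610 = 78,620 m³
S = 8,606,570 / 78,620 = 109.4705 g/kg

109.47 g/kg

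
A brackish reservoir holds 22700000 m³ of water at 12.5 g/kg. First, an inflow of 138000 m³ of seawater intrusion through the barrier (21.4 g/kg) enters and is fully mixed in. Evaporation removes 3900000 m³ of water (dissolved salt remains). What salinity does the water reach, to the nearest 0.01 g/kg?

After mixing: salt = 22,700,000×12.5 + 138,000×21.4 = 286,703,200; volume = 22,838,000 m³
After evaporation: salt unchanged = 286,703,200; volume = 22,838,000 − 3,900,000 = 18,938,000 m³
S = 286,703,200 / 18,938,000 = 15.139 g/kg

15.14 g/kg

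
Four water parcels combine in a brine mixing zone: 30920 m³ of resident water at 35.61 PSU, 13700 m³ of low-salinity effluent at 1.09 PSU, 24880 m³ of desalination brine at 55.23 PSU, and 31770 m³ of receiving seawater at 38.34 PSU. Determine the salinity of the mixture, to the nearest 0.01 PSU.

Total salt / total volume:
salt = 30,920×35.61 + 13,700×1.09 + 24,880×55.23 + 31,770×38.34 = 1,101,061.2 + 14,933 + 1,374,122.4 + 1,218,061.8 = 3,708,178.4
volume = 30,920 + 13,700 + 24,880 + 31,770 = 101,270 m³
S = 3,708,178.4 / 101,270 = 36.6168 PSU

36.62 PSU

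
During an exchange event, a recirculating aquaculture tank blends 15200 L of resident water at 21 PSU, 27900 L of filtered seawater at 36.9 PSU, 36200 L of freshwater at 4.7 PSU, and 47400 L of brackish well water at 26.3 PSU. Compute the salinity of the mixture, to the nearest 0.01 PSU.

Conserving salt mass:
salt = 15,200×21 + 27,900×36.9 + 36,200×4.7 + 47,400×26.3 = 319,200 + 1,029,510 + 170,140 + 1,246,620 = 2,765,470
volume = 15,200 + 27,900 + 36,200 + 47,400 = 126,700 L
S = 2,765,470 / 126,700 = 21.8269 PSU

21.83 PSU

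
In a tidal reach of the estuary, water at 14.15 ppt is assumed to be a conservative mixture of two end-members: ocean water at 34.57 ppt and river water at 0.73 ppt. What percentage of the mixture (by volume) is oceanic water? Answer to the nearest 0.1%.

Let g be the oceanic fraction. Salt balance per unit volume:
g×34.57 + (1−g)×0.73 = 14.15
g = (14.15 − 0.73) / (34.57 − 0.73) = 13.42/33.84 = 0.3966

39.7%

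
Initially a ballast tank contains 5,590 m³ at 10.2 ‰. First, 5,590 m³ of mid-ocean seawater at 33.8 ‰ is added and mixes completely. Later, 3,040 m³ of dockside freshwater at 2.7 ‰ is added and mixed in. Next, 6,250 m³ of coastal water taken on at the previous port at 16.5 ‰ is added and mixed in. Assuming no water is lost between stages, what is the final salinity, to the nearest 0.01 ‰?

17.45 ‰

Weighted by volume,
Initial salt = 5,590×10.2 = 57,018
After stage 1: salt = 57,018 + 5,590×33.8 = 245,960; volume = 11,180 m³; S = 22 ‰
After stage 2: salt = 245,960 + 3,040×2.7 = 254,168; volume = 14,220 m³; S = 17.874 ‰
After stage 3: salt = 254,168 + 6,250×16.5 = 357,293; volume = 20,470 m³
S = 357,293 / 20,470 = 17.4545 ‰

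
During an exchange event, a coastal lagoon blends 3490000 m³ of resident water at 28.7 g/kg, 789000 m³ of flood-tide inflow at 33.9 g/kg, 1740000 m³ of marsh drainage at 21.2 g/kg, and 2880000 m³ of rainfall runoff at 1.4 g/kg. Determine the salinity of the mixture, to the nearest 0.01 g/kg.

18.86 g/kg

Conserving salt mass:
salt = 3,490,000×28.7 + 789,000×33.9 + 1,740,000×21.2 + 2,880,000×1.4 = 100,163,000 + 26,747,100 + 36,888,000 + 4,032,000 = 167,830,100
volume = 3,490,000 + 789,000 + 1,740,000 + 2,880,000 = 8,899,000 m³
S = 167,830,100 / 8,899,000 = 18.8594 g/kg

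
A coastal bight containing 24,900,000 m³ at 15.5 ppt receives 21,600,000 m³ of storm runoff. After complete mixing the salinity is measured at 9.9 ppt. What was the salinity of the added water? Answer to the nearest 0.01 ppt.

3.44 ppt

Salt balance: 24,900,000×15.5 + 21,600,000×S = 46,500,000×9.9
385,950,000 + 21,600,000·S = 460,350,000
S = (460,350,000 − 385,950,000) / 21,600,000 = 3.4444 ppt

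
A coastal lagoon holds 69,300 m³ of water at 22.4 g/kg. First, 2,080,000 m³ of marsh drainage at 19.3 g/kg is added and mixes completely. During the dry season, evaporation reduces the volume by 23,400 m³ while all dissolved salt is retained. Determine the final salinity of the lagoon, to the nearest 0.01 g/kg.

19.61 g/kg

After mixing: salt = 69,300×22.4 + 2,080,000×19.3 = 41,696,320; volume = 2,149,300 m³
After evaporation: salt unchanged = 41,696,320; volume = 2,149,300 − 23,400 = 2,125,900 m³
S = 41,696,320 / 2,125,900 = 19.6135 g/kg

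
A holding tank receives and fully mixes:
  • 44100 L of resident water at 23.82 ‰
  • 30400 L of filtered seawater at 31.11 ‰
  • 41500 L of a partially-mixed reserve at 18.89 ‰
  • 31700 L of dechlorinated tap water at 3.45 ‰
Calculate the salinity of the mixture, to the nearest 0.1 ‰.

19.6 ‰

Conserving salt mass:
salt = 44,100×23.82 + 30,400×31.11 + 41,500×18.89 + 31,700×3.45 = 1,050,462 + 945,744 + 783,935 + 109,365 = 2,889,506
volume = 44,100 + 30,400 + 41,500 + 31,700 = 147,700 L
S = 2,889,506 / 147,700 = 19.563 ‰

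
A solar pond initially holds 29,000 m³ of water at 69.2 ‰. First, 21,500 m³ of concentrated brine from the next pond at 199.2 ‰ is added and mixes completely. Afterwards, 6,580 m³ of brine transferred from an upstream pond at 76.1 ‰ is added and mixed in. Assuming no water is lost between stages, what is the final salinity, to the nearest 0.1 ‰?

119.0 ‰

Weighted by volume,
Initial salt = 29,000×69.2 = 2,006,800
After stage 1: salt = 2,006,800 + 21,500×199.2 = 6,289,600; volume = 50,500 m³; S = 124.547 ‰
After stage 2: salt = 6,289,600 + 6,580×76.1 = 6,790,338; volume = 57,080 m³
S = 6,790,338 / 57,080 = 118.9618 ‰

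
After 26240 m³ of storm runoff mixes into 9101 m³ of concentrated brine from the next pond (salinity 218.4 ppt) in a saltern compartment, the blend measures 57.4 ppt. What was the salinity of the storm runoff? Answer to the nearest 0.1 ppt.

Salt balance: 9,101×218.4 + 26,240×S = 35,341×57.4
1,987,658.4 + 26,240·S = 2,028,573.4
S = (2,028,573.4 − 1,987,658.4) / 26,240 = 1.5593 ppt

1.6 ppt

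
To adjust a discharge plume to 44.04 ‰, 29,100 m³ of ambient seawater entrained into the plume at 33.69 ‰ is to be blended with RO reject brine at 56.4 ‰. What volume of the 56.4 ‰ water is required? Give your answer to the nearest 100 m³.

24400 m³

Salt balance: 29,100×33.69 + V×56.4 = (29,100+V)×44.04
980,379 + 56.4V = 1,281,564 + 44.04V
301,185 = 12.36V
V = 24,367.72 m³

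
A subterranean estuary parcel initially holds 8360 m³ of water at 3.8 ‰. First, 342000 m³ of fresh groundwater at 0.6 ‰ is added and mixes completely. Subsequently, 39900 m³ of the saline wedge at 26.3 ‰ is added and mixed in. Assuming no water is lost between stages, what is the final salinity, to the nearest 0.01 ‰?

Salt balance:
Initial salt = 8,360×3.8 = 31,768
After stage 1: salt = 31,768 + 342,000×0.6 = 236,968; volume = 350,360 m³; S = 0.676 ‰
After stage 2: salt = 236,968 + 39,900×26.3 = 1,286,338; volume = 390,260 m³
S = 1,286,338 / 390,260 = 3.2961 ‰

3.30 ‰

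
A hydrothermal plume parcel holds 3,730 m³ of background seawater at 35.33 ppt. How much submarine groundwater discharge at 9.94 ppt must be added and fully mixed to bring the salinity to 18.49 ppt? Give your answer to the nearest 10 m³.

7350 m³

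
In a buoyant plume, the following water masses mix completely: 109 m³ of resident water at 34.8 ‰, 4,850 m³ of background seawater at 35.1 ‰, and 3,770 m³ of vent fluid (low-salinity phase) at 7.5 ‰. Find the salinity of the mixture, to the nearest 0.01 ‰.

23.18 ‰

By conservation of dissolved salt,
salt = 109×34.8 + 4,850×35.1 + 3,770×7.5 = 3,793.2 + 170,235 + 28,275 = 202,303.2
volume = 109 + 4,850 + 3,770 = 8,729 m³
S = 202,303.2 / 8,729 = 23.176 ‰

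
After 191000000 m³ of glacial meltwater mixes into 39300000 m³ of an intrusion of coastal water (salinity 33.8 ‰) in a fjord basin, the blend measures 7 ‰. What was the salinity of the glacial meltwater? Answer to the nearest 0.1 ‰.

1.5 ‰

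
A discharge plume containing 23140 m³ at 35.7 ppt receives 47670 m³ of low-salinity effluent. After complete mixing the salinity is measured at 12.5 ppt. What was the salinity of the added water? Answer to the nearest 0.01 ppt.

Salt balance: 23,140×35.7 + 47,670×S = 70,810×12.5
826,098 + 47,670·S = 885,125
S = (885,125 − 826,098) / 47,670 = 1.2382 ppt

1.24 ppt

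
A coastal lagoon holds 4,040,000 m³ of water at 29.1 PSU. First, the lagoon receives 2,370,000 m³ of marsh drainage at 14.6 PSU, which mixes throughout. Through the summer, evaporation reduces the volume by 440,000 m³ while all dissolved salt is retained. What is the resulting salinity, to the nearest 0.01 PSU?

25.49 PSU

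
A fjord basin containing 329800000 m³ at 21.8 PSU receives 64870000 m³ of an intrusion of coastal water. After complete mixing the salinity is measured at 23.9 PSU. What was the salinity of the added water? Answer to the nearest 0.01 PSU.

Salt balance: 329,800,000×21.8 + 64,870,000×S = 394,670,000×23.9
7,189,640,000 + 64,870,000·S = 9,432,613,000
S = (9,432,613,000 − 7,189,640,000) / 64,870,000 = 34.5764 PSU

34.58 PSU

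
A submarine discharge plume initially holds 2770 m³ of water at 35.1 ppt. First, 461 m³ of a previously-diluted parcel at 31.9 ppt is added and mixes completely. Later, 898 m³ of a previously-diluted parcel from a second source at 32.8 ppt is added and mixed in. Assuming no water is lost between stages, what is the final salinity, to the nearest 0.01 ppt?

34.24 ppt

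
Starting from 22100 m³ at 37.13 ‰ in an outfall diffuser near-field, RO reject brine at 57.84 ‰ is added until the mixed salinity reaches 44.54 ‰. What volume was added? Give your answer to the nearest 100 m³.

12300 m³

Salt balance: 22,100×37.13 + V×57.84 = (22,100+V)×44.54
820,573 + 57.84V = 984,334 + 44.54V
163,761 = 13.3V
V = 12,312.86 m³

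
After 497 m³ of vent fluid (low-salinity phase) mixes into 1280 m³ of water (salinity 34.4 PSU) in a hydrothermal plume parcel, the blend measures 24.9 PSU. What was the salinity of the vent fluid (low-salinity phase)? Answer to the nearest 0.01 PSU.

Salt balance: 1,280×34.4 + 497×S = 1,777×24.9
44,032 + 497·S = 44,247.3
S = (44,247.3 − 44,032) / 497 = 0.4332 PSU

0.43 PSU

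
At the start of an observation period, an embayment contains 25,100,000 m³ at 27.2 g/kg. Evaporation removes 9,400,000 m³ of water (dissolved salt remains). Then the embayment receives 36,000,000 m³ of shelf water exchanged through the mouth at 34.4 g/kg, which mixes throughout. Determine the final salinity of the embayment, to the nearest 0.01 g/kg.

37.16 g/kg

After evaporation: salt = 25,100,000×27.2 = 682,720,000; volume = 25,100,000 − 9,400,000 = 15,700,000 m³
After mixing: salt = 682,720,000 + 36,000,000×34.4 = 1,921,120,000; volume = 15,700,000 + 36,000,000 = 51,700,000 m³
S = 1,921,120,000 / 51,700,000 = 37.159 g/kg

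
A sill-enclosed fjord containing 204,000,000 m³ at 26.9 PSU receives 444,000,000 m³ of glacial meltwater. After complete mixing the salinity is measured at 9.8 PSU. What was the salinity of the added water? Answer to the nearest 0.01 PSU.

1.94 PSU

Salt balance: 204,000,000×26.9 + 444,000,000×S = 648,000,000×9.8
5,487,600,000 + 444,000,000·S = 6,350,400,000
S = (6,350,400,000 − 5,487,600,000) / 444,000,000 = 1.9432 PSU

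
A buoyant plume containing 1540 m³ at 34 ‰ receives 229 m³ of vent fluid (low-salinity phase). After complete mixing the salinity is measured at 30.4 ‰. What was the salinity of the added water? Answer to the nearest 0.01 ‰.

6.19 ‰

Salt balance: 1,540×34 + 229×S = 1,769×30.4
52,360 + 229·S = 53,777.6
S = (53,777.6 − 52,360) / 229 = 6.1904 ‰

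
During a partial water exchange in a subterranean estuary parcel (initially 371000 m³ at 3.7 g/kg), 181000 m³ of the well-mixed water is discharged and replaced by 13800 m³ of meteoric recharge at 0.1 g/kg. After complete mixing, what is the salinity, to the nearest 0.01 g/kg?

Remaining after removal: 190,000 m³ at 3.7 g/kg (salt = 703,000)
After addition: salt = 703,000 + 13,800×0.1 = 704,380; volume = 203,800 m³
S = 704,380 / 203,800 = 3.4562 g/kg

3.46 g/kg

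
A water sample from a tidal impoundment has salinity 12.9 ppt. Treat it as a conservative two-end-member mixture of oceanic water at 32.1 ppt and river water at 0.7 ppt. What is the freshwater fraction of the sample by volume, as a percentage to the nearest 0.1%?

61.1%

Let f be the freshwater fraction. Salt balance per unit volume:
f×0.7 + (1−f)×32.1 = 12.9
f = (32.1 − 12.9) / (32.1 − 0.7) = 19.2/31.4 = 0.6115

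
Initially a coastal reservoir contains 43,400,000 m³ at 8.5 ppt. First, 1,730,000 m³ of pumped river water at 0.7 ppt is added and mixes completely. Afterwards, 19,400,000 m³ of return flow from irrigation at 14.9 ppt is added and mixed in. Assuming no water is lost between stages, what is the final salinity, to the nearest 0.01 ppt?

10.21 ppt

Weighted by volume,
Initial salt = 43,400,000×8.5 = 368,900,000
After stage 1: salt = 368,900,000 + 1,730,000×0.7 = 370,111,000; volume = 45,130,000 m³; S = 8.201 ppt
After stage 2: salt = 370,111,000 + 19,400,000×14.9 = 659,171,000; volume = 64,530,000 m³
S = 659,171,000 / 64,530,000 = 10.215 ppt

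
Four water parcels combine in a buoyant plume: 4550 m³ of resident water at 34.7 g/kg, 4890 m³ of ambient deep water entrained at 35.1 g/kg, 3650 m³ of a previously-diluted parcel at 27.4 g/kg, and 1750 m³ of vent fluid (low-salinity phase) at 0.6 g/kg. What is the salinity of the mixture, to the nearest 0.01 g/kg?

Salt balance:
salt = 4,550×34.7 + 4,890×35.1 + 3,650×27.4 + 1,750×0.6 = 157,885 + 171,639 + 100,010 + 1,050 = 430,584
volume = 4,550 + 4,890 + 3,650 + 1,750 = 14,840 m³
S = 430,584 / 14,840 = 29.0151 g/kg

29.02 g/kg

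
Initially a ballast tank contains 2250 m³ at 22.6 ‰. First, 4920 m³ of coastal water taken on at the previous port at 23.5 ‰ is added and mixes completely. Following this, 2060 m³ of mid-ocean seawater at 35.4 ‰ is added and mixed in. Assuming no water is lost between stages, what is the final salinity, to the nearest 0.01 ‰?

Salt balance:
Initial salt = 2,250×22.6 = 50,850
After stage 1: salt = 50,850 + 4,920×23.5 = 166,470; volume = 7,170 m³; S = 23.218 ‰
After stage 2: salt = 166,470 + 2,060×35.4 = 239,394; volume = 9,230 m³
S = 239,394 / 9,230 = 25.9365 ‰

25.94 ‰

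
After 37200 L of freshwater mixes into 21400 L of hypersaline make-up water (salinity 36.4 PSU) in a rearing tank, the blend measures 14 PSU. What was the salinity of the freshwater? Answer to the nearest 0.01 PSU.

1.11 PSU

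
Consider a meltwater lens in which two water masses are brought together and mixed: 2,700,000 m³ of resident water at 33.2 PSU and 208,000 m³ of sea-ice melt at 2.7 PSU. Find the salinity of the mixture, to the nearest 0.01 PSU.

Mass of salt is conserved:
salt = 2,700,000×33.2 + 208,000×2.7 = 89,640,000 + 561,600 = 90,201,600
volume = 2,700,000 + 208,000 = 2,908,000 m³
S = 90,201,600 / 2,908,000 = 31.0184 PSU

31.02 PSU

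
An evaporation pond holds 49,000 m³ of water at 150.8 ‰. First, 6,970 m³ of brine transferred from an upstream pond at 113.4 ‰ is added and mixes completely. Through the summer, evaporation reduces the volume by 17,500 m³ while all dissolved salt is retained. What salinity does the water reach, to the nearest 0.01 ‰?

After mixing: salt = 49,000×150.8 + 6,970×113.4 = 8,179,598; volume = 55,970 m³
After evaporation: salt unchanged = 8,179,598; volume = 55,970 − 17,500 = 38,470 m³
S = 8,179,598 / 38,470 = 212.6228 ‰

212.62 ‰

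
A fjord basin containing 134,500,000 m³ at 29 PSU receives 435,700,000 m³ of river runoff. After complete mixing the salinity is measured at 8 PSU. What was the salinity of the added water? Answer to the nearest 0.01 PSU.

1.52 PSU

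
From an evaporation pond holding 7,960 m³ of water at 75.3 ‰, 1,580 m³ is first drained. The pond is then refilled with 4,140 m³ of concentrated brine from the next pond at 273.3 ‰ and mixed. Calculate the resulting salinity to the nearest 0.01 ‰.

153.22 ‰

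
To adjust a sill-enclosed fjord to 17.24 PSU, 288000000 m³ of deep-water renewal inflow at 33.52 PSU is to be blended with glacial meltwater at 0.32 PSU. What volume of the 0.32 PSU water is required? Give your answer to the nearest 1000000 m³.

Salt balance: 288,000,000×33.52 + V×0.32 = (288,000,000+V)×17.24
9,653,760,000 + 0.32V = 4,965,120,000 + 17.24V
4,688,640,000 = 16.92V
V = 277,106,382.98 m³

277000000 m³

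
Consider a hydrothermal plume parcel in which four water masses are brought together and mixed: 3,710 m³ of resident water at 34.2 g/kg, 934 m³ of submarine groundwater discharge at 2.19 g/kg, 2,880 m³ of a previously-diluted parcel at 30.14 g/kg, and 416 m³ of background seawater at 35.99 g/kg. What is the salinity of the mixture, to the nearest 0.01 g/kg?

29.06 g/kg

Weighted by volume,
salt = 3,710×34.2 + 934×2.19 + 2,880×30.14 + 416×35.99 = 126,882 + 2,045.46 + 86,803.2 + 14,971.84 = 230,702.5
volume = 3,710 + 934 + 2,880 + 416 = 7,940 m³
S = 230,702.5 / 7,940 = 29.0557 g/kg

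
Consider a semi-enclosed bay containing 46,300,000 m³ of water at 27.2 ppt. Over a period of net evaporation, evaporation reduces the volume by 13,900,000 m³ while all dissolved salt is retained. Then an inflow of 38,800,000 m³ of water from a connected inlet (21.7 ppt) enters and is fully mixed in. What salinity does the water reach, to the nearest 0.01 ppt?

29.51 ppt

After evaporation: salt = 46,300,000×27.2 = 1,259,360,000; volume = 46,300,000 − 13,900,000 = 32,400,000 m³
After mixing: salt = 1,259,360,000 + 38,800,000×21.7 = 2,101,320,000; volume = 32,400,000 + 38,800,000 = 71,200,000 m³
S = 2,101,320,000 / 71,200,000 = 29.5129 ppt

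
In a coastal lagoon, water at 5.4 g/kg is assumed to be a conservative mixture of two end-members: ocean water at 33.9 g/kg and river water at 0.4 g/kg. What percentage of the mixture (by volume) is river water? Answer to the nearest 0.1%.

Let f be the freshwater fraction. Salt balance per unit volume:
f×0.4 + (1−f)×33.9 = 5.4
f = (33.9 − 5.4) / (33.9 − 0.4) = 28.5/33.5 = 0.8507

85.1%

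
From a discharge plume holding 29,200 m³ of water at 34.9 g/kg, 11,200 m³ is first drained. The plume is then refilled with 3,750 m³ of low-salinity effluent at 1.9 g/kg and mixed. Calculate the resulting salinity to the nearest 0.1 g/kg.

29.2 g/kg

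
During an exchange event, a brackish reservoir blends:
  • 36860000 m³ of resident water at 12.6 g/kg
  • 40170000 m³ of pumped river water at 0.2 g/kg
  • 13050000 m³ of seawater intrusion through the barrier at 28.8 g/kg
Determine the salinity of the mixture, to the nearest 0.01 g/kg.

9.42 g/kg

Total salt / total volume:
salt = 36,860,000×12.6 + 40,170,000×0.2 + 13,050,000×28.8 = 464,436,000 + 8,034,000 + 375,840,000 = 848,310,000
volume = 36,860,000 + 40,170,000 + 13,050,000 = 90,080,000 m³
S = 848,310,000 / 90,080,000 = 9.4173 g/kg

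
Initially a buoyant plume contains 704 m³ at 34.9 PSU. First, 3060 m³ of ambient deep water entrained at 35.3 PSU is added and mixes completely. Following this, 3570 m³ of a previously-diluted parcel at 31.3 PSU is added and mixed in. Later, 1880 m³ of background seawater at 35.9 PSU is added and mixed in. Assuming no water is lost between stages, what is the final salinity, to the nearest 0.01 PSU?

Mass of salt is conserved:
Initial salt = 704×34.9 = 24,569.6
After stage 1: salt = 24,569.6 + 3,060×35.3 = 132,587.6; volume = 3,764 m³; S = 35.225 PSU
After stage 2: salt = 132,587.6 + 3,570×31.3 = 244,328.6; volume = 7,334 m³; S = 33.315 PSU
After stage 3: salt = 244,328.6 + 1,880×35.9 = 311,820.6; volume = 9,214 m³
S = 311,820.6 / 9,214 = 33.842 PSU

33.84 PSU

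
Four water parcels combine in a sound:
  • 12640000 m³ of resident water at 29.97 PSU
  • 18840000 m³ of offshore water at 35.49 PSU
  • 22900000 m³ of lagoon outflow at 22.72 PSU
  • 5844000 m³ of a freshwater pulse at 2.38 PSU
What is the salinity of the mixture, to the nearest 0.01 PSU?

26.26 PSU

Mass of salt is conserved:
salt = 12,640,000×29.97 + 18,840,000×35.49 + 22,900,000×22.72 + 5,844,000×2.38 = 378,820,800 + 668,631,600 + 520,288,000 + 13,908,720 = 1,581,649,120
volume = 12,640,000 + 18,840,000 + 22,900,000 + 5,844,000 = 60,224,000 m³
S = 1,581,649,120 / 60,224,000 = 26.2628 PSU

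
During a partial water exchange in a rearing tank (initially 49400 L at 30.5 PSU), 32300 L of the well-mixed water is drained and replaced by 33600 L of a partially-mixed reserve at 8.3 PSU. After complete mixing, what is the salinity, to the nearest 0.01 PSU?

Remaining after removal: 17,100 L at 30.5 PSU (salt = 521,550)
After addition: salt = 521,550 + 33,600×8.3 = 800,430; volume = 50,700 L
S = 800,430 / 50,700 = 15.7876 PSU

15.79 PSU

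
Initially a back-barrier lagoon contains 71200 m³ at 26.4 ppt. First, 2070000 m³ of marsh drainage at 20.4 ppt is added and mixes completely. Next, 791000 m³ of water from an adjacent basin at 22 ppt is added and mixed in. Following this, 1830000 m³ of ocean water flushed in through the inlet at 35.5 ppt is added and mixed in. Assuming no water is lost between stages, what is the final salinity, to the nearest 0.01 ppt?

Mass of salt is conserved:
Initial salt = 71,200×26.4 = 1,879,680
After stage 1: salt = 1,879,680 + 2,070,000×20.4 = 44,107,680; volume = 2,141,200 m³; S = 20.6 ppt
After stage 2: salt = 44,107,680 + 791,000×22 = 61,509,680; volume = 2,932,200 m³; S = 20.977 ppt
After stage 3: salt = 61,509,680 + 1,830,000×35.5 = 126,474,680; volume = 4,762,200 m³
S = 126,474,680 / 4,762,200 = 26.558 ppt

26.56 ppt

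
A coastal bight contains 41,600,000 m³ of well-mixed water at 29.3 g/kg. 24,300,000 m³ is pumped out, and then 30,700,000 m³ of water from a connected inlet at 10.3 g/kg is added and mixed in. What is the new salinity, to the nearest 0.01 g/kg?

Remaining after removal: 17,300,000 m³ at 29.3 g/kg (salt = 506,890,000)
After addition: salt = 506,890,000 + 30,700,000×10.3 = 823,100,000; volume = 48,000,000 m³
S = 823,100,000 / 48,000,000 = 17.1479 g/kg

17.15 g/kg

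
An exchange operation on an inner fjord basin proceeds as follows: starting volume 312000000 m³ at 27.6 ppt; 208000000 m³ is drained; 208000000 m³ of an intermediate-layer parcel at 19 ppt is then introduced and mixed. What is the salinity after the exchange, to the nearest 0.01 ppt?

21.87 ppt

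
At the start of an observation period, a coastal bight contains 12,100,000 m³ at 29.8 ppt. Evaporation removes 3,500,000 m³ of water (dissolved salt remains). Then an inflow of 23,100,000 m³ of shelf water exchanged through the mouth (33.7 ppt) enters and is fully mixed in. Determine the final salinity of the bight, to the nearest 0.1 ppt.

35.9 ppt

After evaporation: salt = 12,100,000×29.8 = 360,580,000; volume = 12,100,000 − 3,500,000 = 8,600,000 m³
After mixing: salt = 360,580,000 + 23,100,000×33.7 = 1,139,050,000; volume = 8,600,000 + 23,100,000 = 31,700,000 m³
S = 1,139,050,000 / 31,700,000 = 35.9322 ppt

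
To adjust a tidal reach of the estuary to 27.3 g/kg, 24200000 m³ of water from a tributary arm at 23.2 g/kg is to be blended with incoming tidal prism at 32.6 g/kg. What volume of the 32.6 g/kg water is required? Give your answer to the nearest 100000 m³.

Salt balance: 24,200,000×23.2 + V×32.6 = (24,200,000+V)×27.3
561,440,000 + 32.6V = 660,660,000 + 27.3V
99,220,000 = 5.3V
V = 18,720,754.72 m³

18700000 m³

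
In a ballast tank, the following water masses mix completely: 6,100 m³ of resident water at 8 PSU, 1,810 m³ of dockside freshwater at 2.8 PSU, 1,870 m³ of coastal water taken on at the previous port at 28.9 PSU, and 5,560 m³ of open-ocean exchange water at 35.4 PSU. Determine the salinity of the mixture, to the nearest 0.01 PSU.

Salt balance:
salt = 6,100×8 + 1,810×2.8 + 1,870×28.9 + 5,560×35.4 = 48,800 + 5,068 + 54,043 + 196,824 = 304,735
volume = 6,100 + 1,810 + 1,870 + 5,560 = 15,340 m³
S = 304,735 / 15,340 = 19.8654 PSU

19.87 PSU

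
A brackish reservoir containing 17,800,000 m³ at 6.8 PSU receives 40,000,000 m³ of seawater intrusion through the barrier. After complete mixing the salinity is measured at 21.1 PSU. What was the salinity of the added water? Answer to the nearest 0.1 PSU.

Salt balance: 17,800,000×6.8 + 40,000,000×S = 57,800,000×21.1
121,040,000 + 40,000,000·S = 1,219,580,000
S = (1,219,580,000 − 121,040,000) / 40,000,000 = 27.4635 PSU

27.5 PSU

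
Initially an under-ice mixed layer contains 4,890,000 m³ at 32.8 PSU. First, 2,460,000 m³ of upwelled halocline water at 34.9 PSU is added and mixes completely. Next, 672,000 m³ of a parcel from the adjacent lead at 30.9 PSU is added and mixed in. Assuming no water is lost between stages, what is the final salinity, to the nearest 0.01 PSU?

33.28 PSU

Mass of salt is conserved:
Initial salt = 4,890,000×32.8 = 160,392,000
After stage 1: salt = 160,392,000 + 2,460,000×34.9 = 246,246,000; volume = 7,350,000 m³; S = 33.503 PSU
After stage 2: salt = 246,246,000 + 672,000×30.9 = 267,010,800; volume = 8,022,000 m³
S = 267,010,800 / 8,022,000 = 33.2848 PSU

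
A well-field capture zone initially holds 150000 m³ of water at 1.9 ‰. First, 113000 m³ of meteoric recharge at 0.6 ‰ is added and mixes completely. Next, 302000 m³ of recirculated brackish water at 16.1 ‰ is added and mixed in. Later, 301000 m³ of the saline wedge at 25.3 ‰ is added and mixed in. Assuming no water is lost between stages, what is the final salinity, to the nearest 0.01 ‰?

14.82 ‰

Salt balance:
Initial salt = 150,000×1.9 = 285,000
After stage 1: salt = 285,000 + 113,000×0.6 = 352,800; volume = 263,000 m³; S = 1.341 ‰
After stage 2: salt = 352,800 + 302,000×16.1 = 5,215,000; volume = 565,000 m³; S = 9.23 ‰
After stage 3: salt = 5,215,000 + 301,000×25.3 = 12,830,300; volume = 866,000 m³
S = 12,830,300 / 866,000 = 14.8156 ‰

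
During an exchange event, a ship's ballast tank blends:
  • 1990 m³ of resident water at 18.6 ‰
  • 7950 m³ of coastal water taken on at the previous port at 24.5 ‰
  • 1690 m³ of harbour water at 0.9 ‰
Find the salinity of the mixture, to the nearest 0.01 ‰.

By conservation of dissolved salt,
salt = 1,990×18.6 + 7,950×24.5 + 1,690×0.9 = 37,014 + 194,775 + 1,521 = 233,310
volume = 1,990 + 7,950 + 1,690 = 11,630 m³
S = 233,310 / 11,630 = 20.061 ‰

20.06 ‰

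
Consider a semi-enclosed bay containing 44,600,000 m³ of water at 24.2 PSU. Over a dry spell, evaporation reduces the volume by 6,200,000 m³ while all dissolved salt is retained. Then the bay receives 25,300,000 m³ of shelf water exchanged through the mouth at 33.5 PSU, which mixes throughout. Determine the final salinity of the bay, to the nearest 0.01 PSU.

30.25 PSU

After evaporation: salt = 44,600,000×24.2 = 1,079,320,000; volume = 44,600,000 − 6,200,000 = 38,400,000 m³
After mixing: salt = 1,079,320,000 + 25,300,000×33.5 = 1,926,870,000; volume = 38,400,000 + 25,300,000 = 63,700,000 m³
S = 1,926,870,000 / 63,700,000 = 30.2491 PSU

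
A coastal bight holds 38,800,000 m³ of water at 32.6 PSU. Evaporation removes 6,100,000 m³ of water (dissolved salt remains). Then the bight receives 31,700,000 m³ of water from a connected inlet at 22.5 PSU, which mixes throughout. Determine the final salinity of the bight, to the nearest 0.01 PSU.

30.72 PSU

After evaporation: salt = 38,800,000×32.6 = 1,264,880,000; volume = 38,800,000 − 6,100,000 = 32,700,000 m³
After mixing: salt = 1,264,880,000 + 31,700,000×22.5 = 1,978,130,000; volume = 32,700,000 + 31,700,000 = 64,400,000 m³
S = 1,978,130,000 / 64,400,000 = 30.7163 PSU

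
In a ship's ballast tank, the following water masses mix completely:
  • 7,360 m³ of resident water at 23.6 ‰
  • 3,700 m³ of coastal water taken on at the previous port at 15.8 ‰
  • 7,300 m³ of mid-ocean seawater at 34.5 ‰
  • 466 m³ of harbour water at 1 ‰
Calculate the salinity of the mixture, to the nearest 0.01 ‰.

25.73 ‰

Conserving salt mass:
salt = 7,360×23.6 + 3,700×15.8 + 7,300×34.5 + 466×1 = 173,696 + 58,460 + 251,850 + 466 = 484,472
volume = 7,360 + 3,700 + 7,300 + 466 = 18,826 m³
S = 484,472 / 18,826 = 25.7342 ‰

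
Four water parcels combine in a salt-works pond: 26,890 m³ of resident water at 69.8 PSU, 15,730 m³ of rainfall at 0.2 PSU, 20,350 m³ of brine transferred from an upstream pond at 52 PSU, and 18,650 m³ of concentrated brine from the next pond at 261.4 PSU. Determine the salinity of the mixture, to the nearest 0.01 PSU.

Weighted by volume,
salt = 26,890×69.8 + 15,730×0.2 + 20,350×52 + 18,650×261.4 = 1,876,922 + 3,146 + 1,058,200 + 4,875,110 = 7,813,378
volume = 26,890 + 15,730 + 20,350 + 18,650 = 81,620 m³
S = 7,813,378 / 81,620 = 95.7287 PSU

95.73 PSU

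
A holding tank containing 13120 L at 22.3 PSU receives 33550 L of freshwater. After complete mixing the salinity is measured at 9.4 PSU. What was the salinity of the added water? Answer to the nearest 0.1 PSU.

4.4 PSU

Salt balance: 13,120×22.3 + 33,550×S = 46,670×9.4
292,576 + 33,550·S = 438,698
S = (438,698 − 292,576) / 33,550 = 4.3554 PSU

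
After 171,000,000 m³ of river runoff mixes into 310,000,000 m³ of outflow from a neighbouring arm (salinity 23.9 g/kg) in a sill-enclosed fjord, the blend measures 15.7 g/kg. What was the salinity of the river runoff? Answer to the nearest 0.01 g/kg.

0.83 g/kg

Salt balance: 310,000,000×23.9 + 171,000,000×S = 481,000,000×15.7
7,409,000,000 + 171,000,000·S = 7,551,700,000
S = (7,551,700,000 − 7,409,000,000) / 171,000,000 = 0.8345 g/kg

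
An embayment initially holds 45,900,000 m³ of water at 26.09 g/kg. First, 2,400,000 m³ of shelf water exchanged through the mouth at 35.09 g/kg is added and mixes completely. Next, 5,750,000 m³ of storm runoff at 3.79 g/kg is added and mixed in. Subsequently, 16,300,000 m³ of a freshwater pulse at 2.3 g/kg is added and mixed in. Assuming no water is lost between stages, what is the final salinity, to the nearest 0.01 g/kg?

Total salt / total volume:
Initial salt = 45,900,000×26.09 = 1,197,531,000
After stage 1: salt = 1,197,531,000 + 2,400,000×35.09 = 1,281,747,000; volume = 48,300,000 m³; S = 26.537 g/kg
After stage 2: salt = 1,281,747,000 + 5,750,000×3.79 = 1,303,539,500; volume = 54,050,000 m³; S = 24.117 g/kg
After stage 3: salt = 1,303,539,500 + 16,300,000×2.3 = 1,341,029,500; volume = 70,350,000 m³
S = 1,341,029,500 / 70,350,000 = 19.0623 g/kg

19.06 g/kg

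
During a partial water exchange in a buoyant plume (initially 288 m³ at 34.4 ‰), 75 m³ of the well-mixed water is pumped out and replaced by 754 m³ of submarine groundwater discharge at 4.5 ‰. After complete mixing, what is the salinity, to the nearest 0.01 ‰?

Remaining after removal: 213 m³ at 34.4 ‰ (salt = 7,327.2)
After addition: salt = 7,327.2 + 754×4.5 = 10,720.2; volume = 967 m³
S = 10,720.2 / 967 = 11.086 ‰

11.09 ‰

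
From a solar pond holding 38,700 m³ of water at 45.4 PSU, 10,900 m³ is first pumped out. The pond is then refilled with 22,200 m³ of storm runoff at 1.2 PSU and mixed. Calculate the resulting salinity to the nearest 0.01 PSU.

Remaining after removal: 27,800 m³ at 45.4 PSU (salt = 1,262,120)
After addition: salt = 1,262,120 + 22,200×1.2 = 1,288,760; volume = 50,000 m³
S = 1,288,760 / 50,000 = 25.7752 PSU

25.78 PSU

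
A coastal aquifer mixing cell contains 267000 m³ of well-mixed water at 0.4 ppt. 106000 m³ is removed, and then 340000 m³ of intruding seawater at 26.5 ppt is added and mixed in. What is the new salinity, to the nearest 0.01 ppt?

18.11 ppt

Remaining after removal: 161,000 m³ at 0.4 ppt (salt = 64,400)
After addition: salt = 64,400 + 340,000×26.5 = 9,074,400; volume = 501,000 m³
S = 9,074,400 / 501,000 = 18.1126 ppt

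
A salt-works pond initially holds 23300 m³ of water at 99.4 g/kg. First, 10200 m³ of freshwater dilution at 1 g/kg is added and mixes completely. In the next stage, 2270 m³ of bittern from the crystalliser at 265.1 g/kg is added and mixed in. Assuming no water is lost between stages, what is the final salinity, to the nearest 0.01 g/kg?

81.86 g/kg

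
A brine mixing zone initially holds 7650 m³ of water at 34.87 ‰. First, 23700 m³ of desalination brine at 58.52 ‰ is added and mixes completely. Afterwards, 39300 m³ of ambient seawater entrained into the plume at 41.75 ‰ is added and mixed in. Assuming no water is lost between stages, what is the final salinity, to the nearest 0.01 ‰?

By conservation of dissolved salt,
Initial salt = 7,650×34.87 = 266,755.5
After stage 1: salt = 266,755.5 + 23,700×58.52 = 1,653,679.5; volume = 31,350 m³; S = 52.749 ‰
After stage 2: salt = 1,653,679.5 + 39,300×41.75 = 3,294,454.5; volume = 70,650 m³
S = 3,294,454.5 / 70,650 = 46.6306 ‰

46.63 ‰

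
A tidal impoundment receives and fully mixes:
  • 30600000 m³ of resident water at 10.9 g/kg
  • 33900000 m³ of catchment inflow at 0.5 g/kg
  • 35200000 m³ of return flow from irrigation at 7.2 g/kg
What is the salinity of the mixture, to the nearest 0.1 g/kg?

Conserving salt mass:
salt = 30,600,000×10.9 + 33,900,000×0.5 + 35,200,000×7.2 = 333,540,000 + 16,950,000 + 253,440,000 = 603,930,000
volume = 30,600,000 + 33,900,000 + 35,200,000 = 99,700,000 m³
S = 603,930,000 / 99,700,000 = 6.057 g/kg

6.1 g/kg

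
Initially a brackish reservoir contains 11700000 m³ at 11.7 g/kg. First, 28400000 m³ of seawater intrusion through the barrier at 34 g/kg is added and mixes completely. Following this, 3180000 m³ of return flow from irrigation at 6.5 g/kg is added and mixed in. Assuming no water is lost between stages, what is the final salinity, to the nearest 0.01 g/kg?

Weighted by volume,
Initial salt = 11,700,000×11.7 = 136,890,000
After stage 1: salt = 136,890,000 + 28,400,000×34 = 1,102,490,000; volume = 40,100,000 m³; S = 27.494 g/kg
After stage 2: salt = 1,102,490,000 + 3,180,000×6.5 = 1,123,160,000; volume = 43,280,000 m³
S = 1,123,160,000 / 43,280,000 = 25.951 g/kg

25.95 g/kg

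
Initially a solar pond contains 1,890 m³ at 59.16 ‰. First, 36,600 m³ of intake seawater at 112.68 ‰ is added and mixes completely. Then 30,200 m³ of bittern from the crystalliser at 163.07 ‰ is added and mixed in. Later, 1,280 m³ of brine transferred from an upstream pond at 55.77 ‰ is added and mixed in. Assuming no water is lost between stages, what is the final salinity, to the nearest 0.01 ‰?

131.94 ‰

By conservation of dissolved salt,
Initial salt = 1,890×59.16 = 111,812.4
After stage 1: salt = 111,812.4 + 36,600×112.68 = 4,235,900.4; volume = 38,490 m³; S = 110.052 ‰
After stage 2: salt = 4,235,900.4 + 30,200×163.07 = 9,160,614.4; volume = 68,690 m³; S = 133.362 ‰
After stage 3: salt = 9,160,614.4 + 1,280×55.77 = 9,232,000; volume = 69,970 m³
S = 9,232,000 / 69,970 = 131.9423 ‰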